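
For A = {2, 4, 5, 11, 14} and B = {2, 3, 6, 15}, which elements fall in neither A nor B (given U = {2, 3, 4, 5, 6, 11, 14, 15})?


A = {2, 4, 5, 11, 14}
B = {2, 3, 6, 15}
Region: in neither A nor B (given U = {2, 3, 4, 5, 6, 11, 14, 15})
Elements: ∅

Elements in neither A nor B (given U = {2, 3, 4, 5, 6, 11, 14, 15}): ∅


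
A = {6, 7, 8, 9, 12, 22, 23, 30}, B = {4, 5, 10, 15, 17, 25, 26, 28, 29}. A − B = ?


A \ B = elements in A but not in B
A = {6, 7, 8, 9, 12, 22, 23, 30}
B = {4, 5, 10, 15, 17, 25, 26, 28, 29}
Remove from A any elements in B
A \ B = {6, 7, 8, 9, 12, 22, 23, 30}

A \ B = {6, 7, 8, 9, 12, 22, 23, 30}


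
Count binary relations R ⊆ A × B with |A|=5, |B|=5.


A relation from A to B is any subset of A × B.
|A × B| = 5 × 5 = 25
# relations = 2^|A × B| = 2^25 = 33554432

Number of relations = 33554432


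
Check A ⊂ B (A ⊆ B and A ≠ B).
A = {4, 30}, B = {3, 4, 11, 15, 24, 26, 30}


A ⊂ B requires: A ⊆ B AND A ≠ B.
A ⊆ B? Yes
A = B? No
A ⊂ B: Yes (A is a proper subset of B)

Yes, A ⊂ B


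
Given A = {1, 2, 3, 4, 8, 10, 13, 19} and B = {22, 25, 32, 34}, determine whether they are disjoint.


Disjoint means A ∩ B = ∅.
A ∩ B = ∅
A ∩ B = ∅, so A and B are disjoint.

Yes, A and B are disjoint


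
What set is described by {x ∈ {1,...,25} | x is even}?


Checking each candidate:
Condition: even numbers in {1,...,25}
Result = {2, 4, 6, 8, 10, 12, 14, 16, 18, 20, 22, 24}

{2, 4, 6, 8, 10, 12, 14, 16, 18, 20, 22, 24}


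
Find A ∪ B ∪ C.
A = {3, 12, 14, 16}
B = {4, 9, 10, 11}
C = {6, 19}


A ∪ B = {3, 4, 9, 10, 11, 12, 14, 16}
(A ∪ B) ∪ C = {3, 4, 6, 9, 10, 11, 12, 14, 16, 19}

A ∪ B ∪ C = {3, 4, 6, 9, 10, 11, 12, 14, 16, 19}


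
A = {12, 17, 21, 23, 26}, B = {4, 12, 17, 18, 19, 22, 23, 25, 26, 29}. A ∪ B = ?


A ∪ B = all elements in A or B (or both)
A = {12, 17, 21, 23, 26}
B = {4, 12, 17, 18, 19, 22, 23, 25, 26, 29}
A ∪ B = {4, 12, 17, 18, 19, 21, 22, 23, 25, 26, 29}

A ∪ B = {4, 12, 17, 18, 19, 21, 22, 23, 25, 26, 29}


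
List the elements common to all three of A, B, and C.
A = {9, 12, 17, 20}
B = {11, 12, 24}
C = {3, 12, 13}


A ∩ B = {12}
(A ∩ B) ∩ C = {12}

A ∩ B ∩ C = {12}


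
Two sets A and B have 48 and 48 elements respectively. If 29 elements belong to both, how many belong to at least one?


|A ∪ B| = |A| + |B| - |A ∩ B|
= 48 + 48 - 29
= 67

|A ∪ B| = 67


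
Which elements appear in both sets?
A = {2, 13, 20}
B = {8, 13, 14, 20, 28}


A ∩ B = elements in both A and B
A = {2, 13, 20}
B = {8, 13, 14, 20, 28}
A ∩ B = {13, 20}

A ∩ B = {13, 20}


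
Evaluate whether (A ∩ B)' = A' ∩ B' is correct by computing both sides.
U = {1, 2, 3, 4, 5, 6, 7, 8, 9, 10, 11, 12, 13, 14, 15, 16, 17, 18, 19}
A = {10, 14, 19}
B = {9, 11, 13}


LHS: A ∩ B = ∅
(A ∩ B)' = U \ (A ∩ B) = {1, 2, 3, 4, 5, 6, 7, 8, 9, 10, 11, 12, 13, 14, 15, 16, 17, 18, 19}
A' = {1, 2, 3, 4, 5, 6, 7, 8, 9, 11, 12, 13, 15, 16, 17, 18}, B' = {1, 2, 3, 4, 5, 6, 7, 8, 10, 12, 14, 15, 16, 17, 18, 19}
Claimed RHS: A' ∩ B' = {1, 2, 3, 4, 5, 6, 7, 8, 12, 15, 16, 17, 18}
Identity is INVALID: LHS = {1, 2, 3, 4, 5, 6, 7, 8, 9, 10, 11, 12, 13, 14, 15, 16, 17, 18, 19} but the RHS claimed here equals {1, 2, 3, 4, 5, 6, 7, 8, 12, 15, 16, 17, 18}. The correct form is (A ∩ B)' = A' ∪ B'.

Identity is invalid: (A ∩ B)' = {1, 2, 3, 4, 5, 6, 7, 8, 9, 10, 11, 12, 13, 14, 15, 16, 17, 18, 19} but A' ∩ B' = {1, 2, 3, 4, 5, 6, 7, 8, 12, 15, 16, 17, 18}. The correct De Morgan law is (A ∩ B)' = A' ∪ B'.


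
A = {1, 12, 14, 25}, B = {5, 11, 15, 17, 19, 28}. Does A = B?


Two sets are equal iff they have exactly the same elements.
A = {1, 12, 14, 25}
B = {5, 11, 15, 17, 19, 28}
Differences: {1, 5, 11, 12, 14, 15, 17, 19, 25, 28}
A ≠ B

No, A ≠ B


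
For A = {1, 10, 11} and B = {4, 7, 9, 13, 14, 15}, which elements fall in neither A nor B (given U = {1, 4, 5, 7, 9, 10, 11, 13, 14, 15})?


A = {1, 10, 11}
B = {4, 7, 9, 13, 14, 15}
Region: in neither A nor B (given U = {1, 4, 5, 7, 9, 10, 11, 13, 14, 15})
Elements: {5}

Elements in neither A nor B (given U = {1, 4, 5, 7, 9, 10, 11, 13, 14, 15}): {5}


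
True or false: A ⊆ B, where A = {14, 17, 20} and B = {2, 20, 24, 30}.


A ⊆ B means every element of A is in B.
Elements in A not in B: {14, 17}
So A ⊄ B.

No, A ⊄ B


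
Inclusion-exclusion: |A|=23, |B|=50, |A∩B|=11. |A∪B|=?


|A ∪ B| = |A| + |B| - |A ∩ B|
= 23 + 50 - 11
= 62

|A ∪ B| = 62


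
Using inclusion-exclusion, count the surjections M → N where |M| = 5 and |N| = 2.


n = |M| = 5, k = |N| = 2. Surjections via inclusion-exclusion:
S(n,k) = Σ(-1)^i × C(k,i) × (k-i)^n, i=0 to k
i=0: (-1)^0×C(2,0)×2^5 = 32
i=1: (-1)^1×C(2,1)×1^5 = -2
i=2: (-1)^2×C(2,2)×0^5 = 0
Total = 30

Number of surjections = 30


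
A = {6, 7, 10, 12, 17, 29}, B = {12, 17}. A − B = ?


A \ B = elements in A but not in B
A = {6, 7, 10, 12, 17, 29}
B = {12, 17}
Remove from A any elements in B
A \ B = {6, 7, 10, 29}

A \ B = {6, 7, 10, 29}


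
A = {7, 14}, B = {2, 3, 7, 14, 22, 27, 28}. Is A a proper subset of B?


A ⊂ B requires: A ⊆ B AND A ≠ B.
A ⊆ B? Yes
A = B? No
A ⊂ B: Yes (A is a proper subset of B)

Yes, A ⊂ B


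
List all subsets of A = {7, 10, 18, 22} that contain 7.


A subset of A contains 7 iff the remaining 3 elements form any subset of A \ {7}.
Count: 2^(n-1) = 2^3 = 8
Subsets containing 7: {7}, {7, 10}, {7, 18}, {7, 22}, {7, 10, 18}, {7, 10, 22}, {7, 18, 22}, {7, 10, 18, 22}

Subsets containing 7 (8 total): {7}, {7, 10}, {7, 18}, {7, 22}, {7, 10, 18}, {7, 10, 22}, {7, 18, 22}, {7, 10, 18, 22}


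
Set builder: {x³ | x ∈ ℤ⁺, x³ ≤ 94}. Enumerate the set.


Checking each candidate:
Condition: positive perfect cubes ≤ 94
Result = {1, 8, 27, 64}

{1, 8, 27, 64}


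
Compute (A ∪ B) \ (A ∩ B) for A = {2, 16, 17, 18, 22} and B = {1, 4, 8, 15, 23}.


A △ B = (A \ B) ∪ (B \ A) = elements in exactly one of A or B
A \ B = {2, 16, 17, 18, 22}
B \ A = {1, 4, 8, 15, 23}
A △ B = {1, 2, 4, 8, 15, 16, 17, 18, 22, 23}

A △ B = {1, 2, 4, 8, 15, 16, 17, 18, 22, 23}


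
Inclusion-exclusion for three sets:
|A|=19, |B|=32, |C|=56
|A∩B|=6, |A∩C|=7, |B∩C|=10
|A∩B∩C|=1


|A∪B∪C| = |A|+|B|+|C| - |A∩B|-|A∩C|-|B∩C| + |A∩B∩C|
= 19+32+56 - 6-7-10 + 1
= 107 - 23 + 1
= 85

|A ∪ B ∪ C| = 85


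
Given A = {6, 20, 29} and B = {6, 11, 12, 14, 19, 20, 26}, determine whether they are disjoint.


Disjoint means A ∩ B = ∅.
A ∩ B = {6, 20}
A ∩ B ≠ ∅, so A and B are NOT disjoint.

No, A and B are not disjoint (A ∩ B = {6, 20})


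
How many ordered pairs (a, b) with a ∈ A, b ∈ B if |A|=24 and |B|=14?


|A × B| = |A| × |B|
= 24 × 14
= 336

|A × B| = 336


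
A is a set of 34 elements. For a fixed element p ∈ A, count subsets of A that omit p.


Subsets of A avoiding p are subsets of A \ {p}, which has 33 elements.
Count = 2^(n-1) = 2^33
= 8589934592

Number of subsets avoiding p = 8589934592


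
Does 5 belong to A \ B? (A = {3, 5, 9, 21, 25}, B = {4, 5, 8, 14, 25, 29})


A = {3, 5, 9, 21, 25}, B = {4, 5, 8, 14, 25, 29}
A \ B = elements in A but not in B
A \ B = {3, 9, 21}
Checking if 5 ∈ A \ B
5 is not in A \ B → False

5 ∉ A \ B


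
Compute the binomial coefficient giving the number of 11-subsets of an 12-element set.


C(n,k) = n! / (k!(n-k)!)
C(12,11) = 12! / (11!1!)
= 12

C(12,11) = 12


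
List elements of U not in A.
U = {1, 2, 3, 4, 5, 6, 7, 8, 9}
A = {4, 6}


Aᶜ = U \ A = elements in U but not in A
U = {1, 2, 3, 4, 5, 6, 7, 8, 9}
A = {4, 6}
Aᶜ = {1, 2, 3, 5, 7, 8, 9}

Aᶜ = {1, 2, 3, 5, 7, 8, 9}


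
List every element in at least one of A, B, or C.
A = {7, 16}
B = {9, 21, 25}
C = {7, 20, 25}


A ∪ B = {7, 9, 16, 21, 25}
(A ∪ B) ∪ C = {7, 9, 16, 20, 21, 25}

A ∪ B ∪ C = {7, 9, 16, 20, 21, 25}


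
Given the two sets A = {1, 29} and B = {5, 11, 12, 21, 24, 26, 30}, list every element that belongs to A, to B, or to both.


A ∪ B = all elements in A or B (or both)
A = {1, 29}
B = {5, 11, 12, 21, 24, 26, 30}
A ∪ B = {1, 5, 11, 12, 21, 24, 26, 29, 30}

A ∪ B = {1, 5, 11, 12, 21, 24, 26, 29, 30}


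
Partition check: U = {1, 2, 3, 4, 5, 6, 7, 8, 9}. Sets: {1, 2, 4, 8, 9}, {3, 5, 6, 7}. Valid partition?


A partition requires: (1) non-empty parts, (2) pairwise disjoint, (3) union = U
Parts: {1, 2, 4, 8, 9}, {3, 5, 6, 7}
Union of parts: {1, 2, 3, 4, 5, 6, 7, 8, 9}
U = {1, 2, 3, 4, 5, 6, 7, 8, 9}
All non-empty? True
Pairwise disjoint? True
Covers U? True

Yes, valid partition


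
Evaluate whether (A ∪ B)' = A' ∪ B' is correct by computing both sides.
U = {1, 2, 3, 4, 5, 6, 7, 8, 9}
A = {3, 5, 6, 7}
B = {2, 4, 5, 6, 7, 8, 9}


LHS: A ∪ B = {2, 3, 4, 5, 6, 7, 8, 9}
(A ∪ B)' = U \ (A ∪ B) = {1}
A' = {1, 2, 4, 8, 9}, B' = {1, 3}
Claimed RHS: A' ∪ B' = {1, 2, 3, 4, 8, 9}
Identity is INVALID: LHS = {1} but the RHS claimed here equals {1, 2, 3, 4, 8, 9}. The correct form is (A ∪ B)' = A' ∩ B'.

Identity is invalid: (A ∪ B)' = {1} but A' ∪ B' = {1, 2, 3, 4, 8, 9}. The correct De Morgan law is (A ∪ B)' = A' ∩ B'.


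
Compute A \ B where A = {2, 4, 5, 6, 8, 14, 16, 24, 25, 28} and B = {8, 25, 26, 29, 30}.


A \ B = elements in A but not in B
A = {2, 4, 5, 6, 8, 14, 16, 24, 25, 28}
B = {8, 25, 26, 29, 30}
Remove from A any elements in B
A \ B = {2, 4, 5, 6, 14, 16, 24, 28}

A \ B = {2, 4, 5, 6, 14, 16, 24, 28}


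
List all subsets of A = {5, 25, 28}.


|A| = 3, so |P(A)| = 2^3 = 8
Enumerate subsets by cardinality (0 to 3):
∅, {5}, {25}, {28}, {5, 25}, {5, 28}, {25, 28}, {5, 25, 28}

P(A) has 8 subsets: ∅, {5}, {25}, {28}, {5, 25}, {5, 28}, {25, 28}, {5, 25, 28}


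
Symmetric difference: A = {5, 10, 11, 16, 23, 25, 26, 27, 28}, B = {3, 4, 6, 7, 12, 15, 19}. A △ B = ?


A △ B = (A \ B) ∪ (B \ A) = elements in exactly one of A or B
A \ B = {5, 10, 11, 16, 23, 25, 26, 27, 28}
B \ A = {3, 4, 6, 7, 12, 15, 19}
A △ B = {3, 4, 5, 6, 7, 10, 11, 12, 15, 16, 19, 23, 25, 26, 27, 28}

A △ B = {3, 4, 5, 6, 7, 10, 11, 12, 15, 16, 19, 23, 25, 26, 27, 28}


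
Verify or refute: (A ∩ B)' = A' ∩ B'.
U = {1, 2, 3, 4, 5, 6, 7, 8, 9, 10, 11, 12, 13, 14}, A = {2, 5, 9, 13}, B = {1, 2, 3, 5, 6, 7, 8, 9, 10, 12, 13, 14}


LHS: A ∩ B = {2, 5, 9, 13}
(A ∩ B)' = U \ (A ∩ B) = {1, 3, 4, 6, 7, 8, 10, 11, 12, 14}
A' = {1, 3, 4, 6, 7, 8, 10, 11, 12, 14}, B' = {4, 11}
Claimed RHS: A' ∩ B' = {4, 11}
Identity is INVALID: LHS = {1, 3, 4, 6, 7, 8, 10, 11, 12, 14} but the RHS claimed here equals {4, 11}. The correct form is (A ∩ B)' = A' ∪ B'.

Identity is invalid: (A ∩ B)' = {1, 3, 4, 6, 7, 8, 10, 11, 12, 14} but A' ∩ B' = {4, 11}. The correct De Morgan law is (A ∩ B)' = A' ∪ B'.


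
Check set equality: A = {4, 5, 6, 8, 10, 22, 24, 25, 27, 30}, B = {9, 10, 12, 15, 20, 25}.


Two sets are equal iff they have exactly the same elements.
A = {4, 5, 6, 8, 10, 22, 24, 25, 27, 30}
B = {9, 10, 12, 15, 20, 25}
Differences: {4, 5, 6, 8, 9, 12, 15, 20, 22, 24, 27, 30}
A ≠ B

No, A ≠ B


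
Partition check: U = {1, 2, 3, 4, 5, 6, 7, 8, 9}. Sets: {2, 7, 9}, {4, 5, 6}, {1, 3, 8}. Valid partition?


A partition requires: (1) non-empty parts, (2) pairwise disjoint, (3) union = U
Parts: {2, 7, 9}, {4, 5, 6}, {1, 3, 8}
Union of parts: {1, 2, 3, 4, 5, 6, 7, 8, 9}
U = {1, 2, 3, 4, 5, 6, 7, 8, 9}
All non-empty? True
Pairwise disjoint? True
Covers U? True

Yes, valid partition


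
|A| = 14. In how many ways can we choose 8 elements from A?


C(n,k) = n! / (k!(n-k)!)
C(14,8) = 14! / (8!6!)
= 3003

C(14,8) = 3003


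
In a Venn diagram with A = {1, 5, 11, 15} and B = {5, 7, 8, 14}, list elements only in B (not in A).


A = {1, 5, 11, 15}
B = {5, 7, 8, 14}
Region: only in B (not in A)
Elements: {7, 8, 14}

Elements only in B (not in A): {7, 8, 14}


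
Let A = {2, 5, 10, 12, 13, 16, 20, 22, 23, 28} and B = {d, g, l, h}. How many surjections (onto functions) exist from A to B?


n = |A| = 10, k = |B| = 4. Surjections via inclusion-exclusion:
S(n,k) = Σ(-1)^i × C(k,i) × (k-i)^n, i=0 to k
i=0: (-1)^0×C(4,0)×4^10 = 1048576
i=1: (-1)^1×C(4,1)×3^10 = -236196
i=2: (-1)^2×C(4,2)×2^10 = 6144
i=3: (-1)^3×C(4,3)×1^10 = -4
i=4: (-1)^4×C(4,4)×0^10 = 0
Total = 818520

Number of surjections = 818520


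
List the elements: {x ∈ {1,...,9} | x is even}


Checking each candidate:
Condition: even numbers in {1,...,9}
Result = {2, 4, 6, 8}

{2, 4, 6, 8}


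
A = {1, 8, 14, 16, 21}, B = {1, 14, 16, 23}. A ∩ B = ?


A ∩ B = elements in both A and B
A = {1, 8, 14, 16, 21}
B = {1, 14, 16, 23}
A ∩ B = {1, 14, 16}

A ∩ B = {1, 14, 16}


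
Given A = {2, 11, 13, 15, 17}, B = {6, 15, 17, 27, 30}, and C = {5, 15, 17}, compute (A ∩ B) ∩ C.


A ∩ B = {15, 17}
(A ∩ B) ∩ C = {15, 17}

A ∩ B ∩ C = {15, 17}


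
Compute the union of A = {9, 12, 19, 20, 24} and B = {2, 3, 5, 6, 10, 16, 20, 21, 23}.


A ∪ B = all elements in A or B (or both)
A = {9, 12, 19, 20, 24}
B = {2, 3, 5, 6, 10, 16, 20, 21, 23}
A ∪ B = {2, 3, 5, 6, 9, 10, 12, 16, 19, 20, 21, 23, 24}

A ∪ B = {2, 3, 5, 6, 9, 10, 12, 16, 19, 20, 21, 23, 24}


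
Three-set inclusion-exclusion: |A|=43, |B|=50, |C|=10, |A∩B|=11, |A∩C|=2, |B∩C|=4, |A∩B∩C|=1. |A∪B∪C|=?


|A∪B∪C| = |A|+|B|+|C| - |A∩B|-|A∩C|-|B∩C| + |A∩B∩C|
= 43+50+10 - 11-2-4 + 1
= 103 - 17 + 1
= 87

|A ∪ B ∪ C| = 87


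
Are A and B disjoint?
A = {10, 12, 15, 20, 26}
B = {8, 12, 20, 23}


Disjoint means A ∩ B = ∅.
A ∩ B = {12, 20}
A ∩ B ≠ ∅, so A and B are NOT disjoint.

No, A and B are not disjoint (A ∩ B = {12, 20})


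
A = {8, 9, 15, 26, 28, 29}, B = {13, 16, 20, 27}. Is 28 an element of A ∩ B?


A = {8, 9, 15, 26, 28, 29}, B = {13, 16, 20, 27}
A ∩ B = elements in both A and B
A ∩ B = ∅
Checking if 28 ∈ A ∩ B
28 is not in A ∩ B → False

28 ∉ A ∩ B


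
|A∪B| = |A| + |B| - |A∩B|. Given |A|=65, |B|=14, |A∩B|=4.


|A ∪ B| = |A| + |B| - |A ∩ B|
= 65 + 14 - 4
= 75

|A ∪ B| = 75


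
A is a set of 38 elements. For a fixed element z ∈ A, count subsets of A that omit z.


Subsets of A avoiding z are subsets of A \ {z}, which has 37 elements.
Count = 2^(n-1) = 2^37
= 137438953472

Number of subsets avoiding z = 137438953472


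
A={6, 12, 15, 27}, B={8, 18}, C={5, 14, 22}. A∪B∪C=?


A ∪ B = {6, 8, 12, 15, 18, 27}
(A ∪ B) ∪ C = {5, 6, 8, 12, 14, 15, 18, 22, 27}

A ∪ B ∪ C = {5, 6, 8, 12, 14, 15, 18, 22, 27}


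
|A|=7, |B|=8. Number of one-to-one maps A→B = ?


An injection sends each of |A| = 7 inputs to a distinct output in B.
# injections = |B|·(|B|-1)·…·(|B|-|A|+1) = 8! / (8 - 7)!
= 8 × 7 × 6 × 5 × 4 × 3 × 2
= 40320

Number of injections = 40320


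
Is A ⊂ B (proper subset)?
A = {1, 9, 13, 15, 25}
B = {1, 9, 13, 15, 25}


A ⊂ B requires: A ⊆ B AND A ≠ B.
A ⊆ B? Yes
A = B? Yes
A = B, so A is not a PROPER subset.

No, A is not a proper subset of B


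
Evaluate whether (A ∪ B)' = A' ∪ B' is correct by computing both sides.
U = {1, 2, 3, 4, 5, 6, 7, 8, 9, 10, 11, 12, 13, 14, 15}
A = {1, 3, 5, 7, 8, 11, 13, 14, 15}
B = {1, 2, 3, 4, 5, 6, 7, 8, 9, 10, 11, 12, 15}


LHS: A ∪ B = {1, 2, 3, 4, 5, 6, 7, 8, 9, 10, 11, 12, 13, 14, 15}
(A ∪ B)' = U \ (A ∪ B) = ∅
A' = {2, 4, 6, 9, 10, 12}, B' = {13, 14}
Claimed RHS: A' ∪ B' = {2, 4, 6, 9, 10, 12, 13, 14}
Identity is INVALID: LHS = ∅ but the RHS claimed here equals {2, 4, 6, 9, 10, 12, 13, 14}. The correct form is (A ∪ B)' = A' ∩ B'.

Identity is invalid: (A ∪ B)' = ∅ but A' ∪ B' = {2, 4, 6, 9, 10, 12, 13, 14}. The correct De Morgan law is (A ∪ B)' = A' ∩ B'.


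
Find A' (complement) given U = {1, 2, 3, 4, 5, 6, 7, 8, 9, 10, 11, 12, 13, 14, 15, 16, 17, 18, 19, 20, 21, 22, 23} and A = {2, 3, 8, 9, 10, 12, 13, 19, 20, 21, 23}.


Aᶜ = U \ A = elements in U but not in A
U = {1, 2, 3, 4, 5, 6, 7, 8, 9, 10, 11, 12, 13, 14, 15, 16, 17, 18, 19, 20, 21, 22, 23}
A = {2, 3, 8, 9, 10, 12, 13, 19, 20, 21, 23}
Aᶜ = {1, 4, 5, 6, 7, 11, 14, 15, 16, 17, 18, 22}

Aᶜ = {1, 4, 5, 6, 7, 11, 14, 15, 16, 17, 18, 22}


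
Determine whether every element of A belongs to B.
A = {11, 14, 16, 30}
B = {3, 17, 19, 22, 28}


A ⊆ B means every element of A is in B.
Elements in A not in B: {11, 14, 16, 30}
So A ⊄ B.

No, A ⊄ B


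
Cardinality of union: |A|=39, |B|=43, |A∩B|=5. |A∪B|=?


|A ∪ B| = |A| + |B| - |A ∩ B|
= 39 + 43 - 5
= 77

|A ∪ B| = 77


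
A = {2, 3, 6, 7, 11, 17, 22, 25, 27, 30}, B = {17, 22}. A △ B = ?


A △ B = (A \ B) ∪ (B \ A) = elements in exactly one of A or B
A \ B = {2, 3, 6, 7, 11, 25, 27, 30}
B \ A = ∅
A △ B = {2, 3, 6, 7, 11, 25, 27, 30}

A △ B = {2, 3, 6, 7, 11, 25, 27, 30}


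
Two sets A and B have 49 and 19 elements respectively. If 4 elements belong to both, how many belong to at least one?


|A ∪ B| = |A| + |B| - |A ∩ B|
= 49 + 19 - 4
= 64

|A ∪ B| = 64


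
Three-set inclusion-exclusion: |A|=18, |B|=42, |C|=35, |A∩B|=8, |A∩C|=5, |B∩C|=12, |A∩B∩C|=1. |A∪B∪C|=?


|A∪B∪C| = |A|+|B|+|C| - |A∩B|-|A∩C|-|B∩C| + |A∩B∩C|
= 18+42+35 - 8-5-12 + 1
= 95 - 25 + 1
= 71

|A ∪ B ∪ C| = 71


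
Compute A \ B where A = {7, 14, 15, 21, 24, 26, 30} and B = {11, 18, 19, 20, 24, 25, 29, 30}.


A \ B = elements in A but not in B
A = {7, 14, 15, 21, 24, 26, 30}
B = {11, 18, 19, 20, 24, 25, 29, 30}
Remove from A any elements in B
A \ B = {7, 14, 15, 21, 26}

A \ B = {7, 14, 15, 21, 26}


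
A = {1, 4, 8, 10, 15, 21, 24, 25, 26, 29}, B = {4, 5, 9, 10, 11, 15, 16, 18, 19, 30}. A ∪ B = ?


A ∪ B = all elements in A or B (or both)
A = {1, 4, 8, 10, 15, 21, 24, 25, 26, 29}
B = {4, 5, 9, 10, 11, 15, 16, 18, 19, 30}
A ∪ B = {1, 4, 5, 8, 9, 10, 11, 15, 16, 18, 19, 21, 24, 25, 26, 29, 30}

A ∪ B = {1, 4, 5, 8, 9, 10, 11, 15, 16, 18, 19, 21, 24, 25, 26, 29, 30}


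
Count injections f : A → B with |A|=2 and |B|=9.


An injection sends each of |A| = 2 inputs to a distinct output in B.
# injections = |B|·(|B|-1)·…·(|B|-|A|+1) = 9! / (9 - 2)!
= 9 × 8
= 72

Number of injections = 72


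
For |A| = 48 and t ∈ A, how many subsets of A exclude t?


Subsets of A avoiding t are subsets of A \ {t}, which has 47 elements.
Count = 2^(n-1) = 2^47
= 140737488355328

Number of subsets avoiding t = 140737488355328


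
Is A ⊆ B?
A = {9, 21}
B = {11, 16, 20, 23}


A ⊆ B means every element of A is in B.
Elements in A not in B: {9, 21}
So A ⊄ B.

No, A ⊄ B


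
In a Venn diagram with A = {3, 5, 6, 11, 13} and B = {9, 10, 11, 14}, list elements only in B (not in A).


A = {3, 5, 6, 11, 13}
B = {9, 10, 11, 14}
Region: only in B (not in A)
Elements: {9, 10, 14}

Elements only in B (not in A): {9, 10, 14}


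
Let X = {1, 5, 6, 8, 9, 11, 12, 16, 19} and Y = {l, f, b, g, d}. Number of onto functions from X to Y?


n = |X| = 9, k = |Y| = 5. Surjections via inclusion-exclusion:
S(n,k) = Σ(-1)^i × C(k,i) × (k-i)^n, i=0 to k
i=0: (-1)^0×C(5,0)×5^9 = 1953125
i=1: (-1)^1×C(5,1)×4^9 = -1310720
i=2: (-1)^2×C(5,2)×3^9 = 196830
i=3: (-1)^3×C(5,3)×2^9 = -5120
i=4: (-1)^4×C(5,4)×1^9 = 5
i=5: (-1)^5×C(5,5)×0^9 = 0
Total = 834120

Number of surjections = 834120


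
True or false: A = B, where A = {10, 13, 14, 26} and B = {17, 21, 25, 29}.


Two sets are equal iff they have exactly the same elements.
A = {10, 13, 14, 26}
B = {17, 21, 25, 29}
Differences: {10, 13, 14, 17, 21, 25, 26, 29}
A ≠ B

No, A ≠ B


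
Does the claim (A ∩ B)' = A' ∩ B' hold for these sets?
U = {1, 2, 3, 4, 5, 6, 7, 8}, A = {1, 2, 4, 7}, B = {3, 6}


LHS: A ∩ B = ∅
(A ∩ B)' = U \ (A ∩ B) = {1, 2, 3, 4, 5, 6, 7, 8}
A' = {3, 5, 6, 8}, B' = {1, 2, 4, 5, 7, 8}
Claimed RHS: A' ∩ B' = {5, 8}
Identity is INVALID: LHS = {1, 2, 3, 4, 5, 6, 7, 8} but the RHS claimed here equals {5, 8}. The correct form is (A ∩ B)' = A' ∪ B'.

Identity is invalid: (A ∩ B)' = {1, 2, 3, 4, 5, 6, 7, 8} but A' ∩ B' = {5, 8}. The correct De Morgan law is (A ∩ B)' = A' ∪ B'.


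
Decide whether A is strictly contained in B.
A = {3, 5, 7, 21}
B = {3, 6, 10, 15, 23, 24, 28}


A ⊂ B requires: A ⊆ B AND A ≠ B.
A ⊆ B? No
A ⊄ B, so A is not a proper subset.

No, A is not a proper subset of B


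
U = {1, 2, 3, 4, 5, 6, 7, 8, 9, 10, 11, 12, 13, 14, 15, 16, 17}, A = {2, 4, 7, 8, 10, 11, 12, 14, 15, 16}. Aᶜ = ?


Aᶜ = U \ A = elements in U but not in A
U = {1, 2, 3, 4, 5, 6, 7, 8, 9, 10, 11, 12, 13, 14, 15, 16, 17}
A = {2, 4, 7, 8, 10, 11, 12, 14, 15, 16}
Aᶜ = {1, 3, 5, 6, 9, 13, 17}

Aᶜ = {1, 3, 5, 6, 9, 13, 17}


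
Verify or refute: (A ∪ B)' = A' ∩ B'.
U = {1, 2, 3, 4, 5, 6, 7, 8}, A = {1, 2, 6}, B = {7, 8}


LHS: A ∪ B = {1, 2, 6, 7, 8}
(A ∪ B)' = U \ (A ∪ B) = {3, 4, 5}
A' = {3, 4, 5, 7, 8}, B' = {1, 2, 3, 4, 5, 6}
Claimed RHS: A' ∩ B' = {3, 4, 5}
Identity is VALID: LHS = RHS = {3, 4, 5} ✓

Identity is valid. (A ∪ B)' = A' ∩ B' = {3, 4, 5}


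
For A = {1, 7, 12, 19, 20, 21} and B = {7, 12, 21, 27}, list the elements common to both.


A ∩ B = elements in both A and B
A = {1, 7, 12, 19, 20, 21}
B = {7, 12, 21, 27}
A ∩ B = {7, 12, 21}

A ∩ B = {7, 12, 21}


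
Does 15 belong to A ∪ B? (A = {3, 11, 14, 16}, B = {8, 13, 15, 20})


A = {3, 11, 14, 16}, B = {8, 13, 15, 20}
A ∪ B = all elements in A or B
A ∪ B = {3, 8, 11, 13, 14, 15, 16, 20}
Checking if 15 ∈ A ∪ B
15 is in A ∪ B → True

15 ∈ A ∪ B


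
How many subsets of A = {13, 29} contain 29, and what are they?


A subset of A contains 29 iff the remaining 1 elements form any subset of A \ {29}.
Count: 2^(n-1) = 2^1 = 2
Subsets containing 29: {29}, {13, 29}

Subsets containing 29 (2 total): {29}, {13, 29}


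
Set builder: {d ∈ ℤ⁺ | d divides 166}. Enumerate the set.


Checking each candidate:
Condition: positive divisors of 166
Result = {1, 2, 83, 166}

{1, 2, 83, 166}


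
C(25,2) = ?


C(n,k) = n! / (k!(n-k)!)
C(25,2) = 25! / (2!23!)
= 300

C(25,2) = 300


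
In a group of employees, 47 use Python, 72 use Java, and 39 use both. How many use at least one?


|A ∪ B| = |A| + |B| - |A ∩ B|
= 47 + 72 - 39
= 80

|A ∪ B| = 80


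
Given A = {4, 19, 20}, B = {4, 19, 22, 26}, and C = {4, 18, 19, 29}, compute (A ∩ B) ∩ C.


A ∩ B = {4, 19}
(A ∩ B) ∩ C = {4, 19}

A ∩ B ∩ C = {4, 19}


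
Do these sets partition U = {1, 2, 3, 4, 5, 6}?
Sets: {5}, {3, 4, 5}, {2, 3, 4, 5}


A partition requires: (1) non-empty parts, (2) pairwise disjoint, (3) union = U
Parts: {5}, {3, 4, 5}, {2, 3, 4, 5}
Union of parts: {2, 3, 4, 5}
U = {1, 2, 3, 4, 5, 6}
All non-empty? True
Pairwise disjoint? False
Covers U? False

No, not a valid partition


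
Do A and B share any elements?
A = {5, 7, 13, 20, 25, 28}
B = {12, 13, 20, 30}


Disjoint means A ∩ B = ∅.
A ∩ B = {13, 20}
A ∩ B ≠ ∅, so A and B are NOT disjoint.

Yes — A and B share the element(s) of A ∩ B = {13, 20}, so they are not disjoint


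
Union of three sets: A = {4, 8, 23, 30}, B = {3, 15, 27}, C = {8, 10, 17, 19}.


A ∪ B = {3, 4, 8, 15, 23, 27, 30}
(A ∪ B) ∪ C = {3, 4, 8, 10, 15, 17, 19, 23, 27, 30}

A ∪ B ∪ C = {3, 4, 8, 10, 15, 17, 19, 23, 27, 30}


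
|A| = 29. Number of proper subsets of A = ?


Total subsets = 2^n = 2^29 = 536870912
Proper subsets exclude the set itself: 2^n - 1
= 536870912 - 1
= 536870911

Number of proper subsets = 536870911


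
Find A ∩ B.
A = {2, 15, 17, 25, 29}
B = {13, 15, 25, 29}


A ∩ B = elements in both A and B
A = {2, 15, 17, 25, 29}
B = {13, 15, 25, 29}
A ∩ B = {15, 25, 29}

A ∩ B = {15, 25, 29}


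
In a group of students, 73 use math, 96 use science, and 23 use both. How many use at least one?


|A ∪ B| = |A| + |B| - |A ∩ B|
= 73 + 96 - 23
= 146

|A ∪ B| = 146


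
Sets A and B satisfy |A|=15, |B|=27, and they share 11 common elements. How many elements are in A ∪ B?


|A ∪ B| = |A| + |B| - |A ∩ B|
= 15 + 27 - 11
= 31

|A ∪ B| = 31


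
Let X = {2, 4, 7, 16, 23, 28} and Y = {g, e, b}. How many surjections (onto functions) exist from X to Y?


n = |X| = 6, k = |Y| = 3. Surjections via inclusion-exclusion:
S(n,k) = Σ(-1)^i × C(k,i) × (k-i)^n, i=0 to k
i=0: (-1)^0×C(3,0)×3^6 = 729
i=1: (-1)^1×C(3,1)×2^6 = -192
i=2: (-1)^2×C(3,2)×1^6 = 3
i=3: (-1)^3×C(3,3)×0^6 = 0
Total = 540

Number of surjections = 540


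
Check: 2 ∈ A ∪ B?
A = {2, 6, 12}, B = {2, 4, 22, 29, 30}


A = {2, 6, 12}, B = {2, 4, 22, 29, 30}
A ∪ B = all elements in A or B
A ∪ B = {2, 4, 6, 12, 22, 29, 30}
Checking if 2 ∈ A ∪ B
2 is in A ∪ B → True

2 ∈ A ∪ B


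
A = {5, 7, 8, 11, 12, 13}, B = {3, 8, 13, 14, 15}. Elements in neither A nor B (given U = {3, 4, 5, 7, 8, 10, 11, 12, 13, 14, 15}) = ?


A = {5, 7, 8, 11, 12, 13}
B = {3, 8, 13, 14, 15}
Region: in neither A nor B (given U = {3, 4, 5, 7, 8, 10, 11, 12, 13, 14, 15})
Elements: {4, 10}

Elements in neither A nor B (given U = {3, 4, 5, 7, 8, 10, 11, 12, 13, 14, 15}): {4, 10}


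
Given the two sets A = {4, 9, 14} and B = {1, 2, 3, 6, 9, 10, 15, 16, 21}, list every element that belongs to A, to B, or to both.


A ∪ B = all elements in A or B (or both)
A = {4, 9, 14}
B = {1, 2, 3, 6, 9, 10, 15, 16, 21}
A ∪ B = {1, 2, 3, 4, 6, 9, 10, 14, 15, 16, 21}

A ∪ B = {1, 2, 3, 4, 6, 9, 10, 14, 15, 16, 21}


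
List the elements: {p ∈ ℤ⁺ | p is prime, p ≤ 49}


Checking each candidate:
Condition: primes ≤ 49
Result = {2, 3, 5, 7, 11, 13, 17, 19, 23, 29, 31, 37, 41, 43, 47}

{2, 3, 5, 7, 11, 13, 17, 19, 23, 29, 31, 37, 41, 43, 47}


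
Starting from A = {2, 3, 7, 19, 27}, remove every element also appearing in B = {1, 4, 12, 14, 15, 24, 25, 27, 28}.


A \ B = elements in A but not in B
A = {2, 3, 7, 19, 27}
B = {1, 4, 12, 14, 15, 24, 25, 27, 28}
Remove from A any elements in B
A \ B = {2, 3, 7, 19}

A \ B = {2, 3, 7, 19}


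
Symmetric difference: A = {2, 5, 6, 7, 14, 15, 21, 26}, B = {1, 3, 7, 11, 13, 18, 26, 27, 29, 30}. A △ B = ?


A △ B = (A \ B) ∪ (B \ A) = elements in exactly one of A or B
A \ B = {2, 5, 6, 14, 15, 21}
B \ A = {1, 3, 11, 13, 18, 27, 29, 30}
A △ B = {1, 2, 3, 5, 6, 11, 13, 14, 15, 18, 21, 27, 29, 30}

A △ B = {1, 2, 3, 5, 6, 11, 13, 14, 15, 18, 21, 27, 29, 30}


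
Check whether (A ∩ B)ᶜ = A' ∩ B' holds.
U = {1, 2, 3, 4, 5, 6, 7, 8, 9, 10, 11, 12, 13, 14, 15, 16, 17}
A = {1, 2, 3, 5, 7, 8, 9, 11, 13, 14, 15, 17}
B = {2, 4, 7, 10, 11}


LHS: A ∩ B = {2, 7, 11}
(A ∩ B)' = U \ (A ∩ B) = {1, 3, 4, 5, 6, 8, 9, 10, 12, 13, 14, 15, 16, 17}
A' = {4, 6, 10, 12, 16}, B' = {1, 3, 5, 6, 8, 9, 12, 13, 14, 15, 16, 17}
Claimed RHS: A' ∩ B' = {6, 12, 16}
Identity is INVALID: LHS = {1, 3, 4, 5, 6, 8, 9, 10, 12, 13, 14, 15, 16, 17} but the RHS claimed here equals {6, 12, 16}. The correct form is (A ∩ B)' = A' ∪ B'.

Identity is invalid: (A ∩ B)' = {1, 3, 4, 5, 6, 8, 9, 10, 12, 13, 14, 15, 16, 17} but A' ∩ B' = {6, 12, 16}. The correct De Morgan law is (A ∩ B)' = A' ∪ B'.


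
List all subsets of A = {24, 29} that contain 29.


A subset of A contains 29 iff the remaining 1 elements form any subset of A \ {29}.
Count: 2^(n-1) = 2^1 = 2
Subsets containing 29: {29}, {24, 29}

Subsets containing 29 (2 total): {29}, {24, 29}


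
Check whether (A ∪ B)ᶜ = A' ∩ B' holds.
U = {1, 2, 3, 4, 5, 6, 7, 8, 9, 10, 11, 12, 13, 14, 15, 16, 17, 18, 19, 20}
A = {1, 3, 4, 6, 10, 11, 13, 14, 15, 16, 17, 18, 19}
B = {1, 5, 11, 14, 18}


LHS: A ∪ B = {1, 3, 4, 5, 6, 10, 11, 13, 14, 15, 16, 17, 18, 19}
(A ∪ B)' = U \ (A ∪ B) = {2, 7, 8, 9, 12, 20}
A' = {2, 5, 7, 8, 9, 12, 20}, B' = {2, 3, 4, 6, 7, 8, 9, 10, 12, 13, 15, 16, 17, 19, 20}
Claimed RHS: A' ∩ B' = {2, 7, 8, 9, 12, 20}
Identity is VALID: LHS = RHS = {2, 7, 8, 9, 12, 20} ✓

Identity is valid. (A ∪ B)' = A' ∩ B' = {2, 7, 8, 9, 12, 20}


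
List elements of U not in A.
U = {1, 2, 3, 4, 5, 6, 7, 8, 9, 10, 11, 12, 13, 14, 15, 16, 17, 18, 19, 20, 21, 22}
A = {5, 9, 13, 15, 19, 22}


Aᶜ = U \ A = elements in U but not in A
U = {1, 2, 3, 4, 5, 6, 7, 8, 9, 10, 11, 12, 13, 14, 15, 16, 17, 18, 19, 20, 21, 22}
A = {5, 9, 13, 15, 19, 22}
Aᶜ = {1, 2, 3, 4, 6, 7, 8, 10, 11, 12, 14, 16, 17, 18, 20, 21}

Aᶜ = {1, 2, 3, 4, 6, 7, 8, 10, 11, 12, 14, 16, 17, 18, 20, 21}


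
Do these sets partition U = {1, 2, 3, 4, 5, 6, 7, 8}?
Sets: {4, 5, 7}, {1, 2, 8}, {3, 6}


A partition requires: (1) non-empty parts, (2) pairwise disjoint, (3) union = U
Parts: {4, 5, 7}, {1, 2, 8}, {3, 6}
Union of parts: {1, 2, 3, 4, 5, 6, 7, 8}
U = {1, 2, 3, 4, 5, 6, 7, 8}
All non-empty? True
Pairwise disjoint? True
Covers U? True

Yes, valid partition


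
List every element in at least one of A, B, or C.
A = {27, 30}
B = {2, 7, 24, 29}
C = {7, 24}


A ∪ B = {2, 7, 24, 27, 29, 30}
(A ∪ B) ∪ C = {2, 7, 24, 27, 29, 30}

A ∪ B ∪ C = {2, 7, 24, 27, 29, 30}


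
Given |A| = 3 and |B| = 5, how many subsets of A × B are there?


A relation from A to B is any subset of A × B.
|A × B| = 3 × 5 = 15
# relations = 2^|A × B| = 2^15 = 32768

Number of relations = 32768


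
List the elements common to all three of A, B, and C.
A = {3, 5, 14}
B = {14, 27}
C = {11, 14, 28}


A ∩ B = {14}
(A ∩ B) ∩ C = {14}

A ∩ B ∩ C = {14}


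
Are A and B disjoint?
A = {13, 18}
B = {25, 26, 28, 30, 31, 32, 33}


Disjoint means A ∩ B = ∅.
A ∩ B = ∅
A ∩ B = ∅, so A and B are disjoint.

Yes, A and B are disjoint


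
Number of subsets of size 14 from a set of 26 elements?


C(n,k) = n! / (k!(n-k)!)
C(26,14) = 26! / (14!12!)
= 9657700

C(26,14) = 9657700


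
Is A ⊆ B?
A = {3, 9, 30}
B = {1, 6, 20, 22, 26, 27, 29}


A ⊆ B means every element of A is in B.
Elements in A not in B: {3, 9, 30}
So A ⊄ B.

No, A ⊄ B


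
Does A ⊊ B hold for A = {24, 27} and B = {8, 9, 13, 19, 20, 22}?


A ⊂ B requires: A ⊆ B AND A ≠ B.
A ⊆ B? No
A ⊄ B, so A is not a proper subset.

No, A is not a proper subset of B


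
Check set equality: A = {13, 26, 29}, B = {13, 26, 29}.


Two sets are equal iff they have exactly the same elements.
A = {13, 26, 29}
B = {13, 26, 29}
Same elements → A = B

Yes, A = B


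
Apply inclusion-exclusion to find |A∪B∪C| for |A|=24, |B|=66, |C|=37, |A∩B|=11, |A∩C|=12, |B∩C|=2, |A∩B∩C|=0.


|A∪B∪C| = |A|+|B|+|C| - |A∩B|-|A∩C|-|B∩C| + |A∩B∩C|
= 24+66+37 - 11-12-2 + 0
= 127 - 25 + 0
= 102

|A ∪ B ∪ C| = 102


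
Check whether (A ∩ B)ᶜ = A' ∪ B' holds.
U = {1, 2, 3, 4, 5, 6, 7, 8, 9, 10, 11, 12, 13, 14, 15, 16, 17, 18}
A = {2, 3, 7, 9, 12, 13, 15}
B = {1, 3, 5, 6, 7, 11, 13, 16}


LHS: A ∩ B = {3, 7, 13}
(A ∩ B)' = U \ (A ∩ B) = {1, 2, 4, 5, 6, 8, 9, 10, 11, 12, 14, 15, 16, 17, 18}
A' = {1, 4, 5, 6, 8, 10, 11, 14, 16, 17, 18}, B' = {2, 4, 8, 9, 10, 12, 14, 15, 17, 18}
Claimed RHS: A' ∪ B' = {1, 2, 4, 5, 6, 8, 9, 10, 11, 12, 14, 15, 16, 17, 18}
Identity is VALID: LHS = RHS = {1, 2, 4, 5, 6, 8, 9, 10, 11, 12, 14, 15, 16, 17, 18} ✓

Identity is valid. (A ∩ B)' = A' ∪ B' = {1, 2, 4, 5, 6, 8, 9, 10, 11, 12, 14, 15, 16, 17, 18}


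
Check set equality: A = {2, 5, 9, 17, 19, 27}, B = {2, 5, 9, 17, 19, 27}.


Two sets are equal iff they have exactly the same elements.
A = {2, 5, 9, 17, 19, 27}
B = {2, 5, 9, 17, 19, 27}
Same elements → A = B

Yes, A = B


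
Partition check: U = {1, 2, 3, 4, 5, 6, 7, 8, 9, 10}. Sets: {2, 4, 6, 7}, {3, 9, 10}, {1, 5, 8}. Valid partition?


A partition requires: (1) non-empty parts, (2) pairwise disjoint, (3) union = U
Parts: {2, 4, 6, 7}, {3, 9, 10}, {1, 5, 8}
Union of parts: {1, 2, 3, 4, 5, 6, 7, 8, 9, 10}
U = {1, 2, 3, 4, 5, 6, 7, 8, 9, 10}
All non-empty? True
Pairwise disjoint? True
Covers U? True

Yes, valid partition


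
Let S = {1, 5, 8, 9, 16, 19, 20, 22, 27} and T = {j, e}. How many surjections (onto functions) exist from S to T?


n = |S| = 9, k = |T| = 2. Surjections via inclusion-exclusion:
S(n,k) = Σ(-1)^i × C(k,i) × (k-i)^n, i=0 to k
i=0: (-1)^0×C(2,0)×2^9 = 512
i=1: (-1)^1×C(2,1)×1^9 = -2
i=2: (-1)^2×C(2,2)×0^9 = 0
Total = 510

Number of surjections = 510


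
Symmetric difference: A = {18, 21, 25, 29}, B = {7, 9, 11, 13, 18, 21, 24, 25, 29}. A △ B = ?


A △ B = (A \ B) ∪ (B \ A) = elements in exactly one of A or B
A \ B = ∅
B \ A = {7, 9, 11, 13, 24}
A △ B = {7, 9, 11, 13, 24}

A △ B = {7, 9, 11, 13, 24}


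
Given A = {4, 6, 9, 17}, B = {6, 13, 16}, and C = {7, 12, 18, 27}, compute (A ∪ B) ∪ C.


A ∪ B = {4, 6, 9, 13, 16, 17}
(A ∪ B) ∪ C = {4, 6, 7, 9, 12, 13, 16, 17, 18, 27}

A ∪ B ∪ C = {4, 6, 7, 9, 12, 13, 16, 17, 18, 27}


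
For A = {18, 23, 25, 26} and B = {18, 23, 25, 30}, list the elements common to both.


A ∩ B = elements in both A and B
A = {18, 23, 25, 26}
B = {18, 23, 25, 30}
A ∩ B = {18, 23, 25}

A ∩ B = {18, 23, 25}


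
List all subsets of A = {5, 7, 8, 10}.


|A| = 4, so |P(A)| = 2^4 = 16
Enumerate subsets by cardinality (0 to 4):
∅, {5}, {7}, {8}, {10}, {5, 7}, {5, 8}, {5, 10}, {7, 8}, {7, 10}, {8, 10}, {5, 7, 8}, {5, 7, 10}, {5, 8, 10}, {7, 8, 10}, {5, 7, 8, 10}

P(A) has 16 subsets: ∅, {5}, {7}, {8}, {10}, {5, 7}, {5, 8}, {5, 10}, {7, 8}, {7, 10}, {8, 10}, {5, 7, 8}, {5, 7, 10}, {5, 8, 10}, {7, 8, 10}, {5, 7, 8, 10}


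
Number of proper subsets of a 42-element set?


Total subsets = 2^n = 2^42 = 4398046511104
Proper subsets exclude the set itself: 2^n - 1
= 4398046511104 - 1
= 4398046511103

Number of proper subsets = 4398046511103


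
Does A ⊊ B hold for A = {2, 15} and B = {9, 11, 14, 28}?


A ⊂ B requires: A ⊆ B AND A ≠ B.
A ⊆ B? No
A ⊄ B, so A is not a proper subset.

No, A is not a proper subset of B


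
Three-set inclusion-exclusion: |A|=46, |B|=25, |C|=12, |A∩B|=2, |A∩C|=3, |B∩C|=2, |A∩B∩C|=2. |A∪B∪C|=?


|A∪B∪C| = |A|+|B|+|C| - |A∩B|-|A∩C|-|B∩C| + |A∩B∩C|
= 46+25+12 - 2-3-2 + 2
= 83 - 7 + 2
= 78

|A ∪ B ∪ C| = 78


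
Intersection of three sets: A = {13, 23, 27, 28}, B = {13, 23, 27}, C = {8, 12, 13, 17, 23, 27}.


A ∩ B = {13, 23, 27}
(A ∩ B) ∩ C = {13, 23, 27}

A ∩ B ∩ C = {13, 23, 27}


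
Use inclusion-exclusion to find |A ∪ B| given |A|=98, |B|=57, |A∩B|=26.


|A ∪ B| = |A| + |B| - |A ∩ B|
= 98 + 57 - 26
= 129

|A ∪ B| = 129


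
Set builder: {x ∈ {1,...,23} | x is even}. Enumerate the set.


Checking each candidate:
Condition: even numbers in {1,...,23}
Result = {2, 4, 6, 8, 10, 12, 14, 16, 18, 20, 22}

{2, 4, 6, 8, 10, 12, 14, 16, 18, 20, 22}


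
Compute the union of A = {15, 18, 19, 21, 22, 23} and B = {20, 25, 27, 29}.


A ∪ B = all elements in A or B (or both)
A = {15, 18, 19, 21, 22, 23}
B = {20, 25, 27, 29}
A ∪ B = {15, 18, 19, 20, 21, 22, 23, 25, 27, 29}

A ∪ B = {15, 18, 19, 20, 21, 22, 23, 25, 27, 29}


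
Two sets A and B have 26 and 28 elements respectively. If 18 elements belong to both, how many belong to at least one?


|A ∪ B| = |A| + |B| - |A ∩ B|
= 26 + 28 - 18
= 36

|A ∪ B| = 36


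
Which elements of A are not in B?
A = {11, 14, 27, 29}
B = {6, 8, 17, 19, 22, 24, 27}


A \ B = elements in A but not in B
A = {11, 14, 27, 29}
B = {6, 8, 17, 19, 22, 24, 27}
Remove from A any elements in B
A \ B = {11, 14, 29}

A \ B = {11, 14, 29}


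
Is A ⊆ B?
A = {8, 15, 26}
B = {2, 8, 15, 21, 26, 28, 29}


A ⊆ B means every element of A is in B.
All elements of A are in B.
So A ⊆ B.

Yes, A ⊆ B


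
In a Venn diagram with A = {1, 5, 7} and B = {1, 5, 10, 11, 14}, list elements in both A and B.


A = {1, 5, 7}
B = {1, 5, 10, 11, 14}
Region: in both A and B
Elements: {1, 5}

Elements in both A and B: {1, 5}


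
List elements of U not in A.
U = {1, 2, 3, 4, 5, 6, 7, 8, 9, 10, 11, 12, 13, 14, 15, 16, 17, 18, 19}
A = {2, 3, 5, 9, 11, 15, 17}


Aᶜ = U \ A = elements in U but not in A
U = {1, 2, 3, 4, 5, 6, 7, 8, 9, 10, 11, 12, 13, 14, 15, 16, 17, 18, 19}
A = {2, 3, 5, 9, 11, 15, 17}
Aᶜ = {1, 4, 6, 7, 8, 10, 12, 13, 14, 16, 18, 19}

Aᶜ = {1, 4, 6, 7, 8, 10, 12, 13, 14, 16, 18, 19}


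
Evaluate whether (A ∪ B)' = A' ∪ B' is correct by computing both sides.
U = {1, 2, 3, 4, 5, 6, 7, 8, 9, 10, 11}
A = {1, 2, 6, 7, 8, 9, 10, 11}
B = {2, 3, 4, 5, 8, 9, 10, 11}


LHS: A ∪ B = {1, 2, 3, 4, 5, 6, 7, 8, 9, 10, 11}
(A ∪ B)' = U \ (A ∪ B) = ∅
A' = {3, 4, 5}, B' = {1, 6, 7}
Claimed RHS: A' ∪ B' = {1, 3, 4, 5, 6, 7}
Identity is INVALID: LHS = ∅ but the RHS claimed here equals {1, 3, 4, 5, 6, 7}. The correct form is (A ∪ B)' = A' ∩ B'.

Identity is invalid: (A ∪ B)' = ∅ but A' ∪ B' = {1, 3, 4, 5, 6, 7}. The correct De Morgan law is (A ∪ B)' = A' ∩ B'.


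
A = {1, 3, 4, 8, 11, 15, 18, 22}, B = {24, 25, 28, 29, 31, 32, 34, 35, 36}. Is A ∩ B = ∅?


Disjoint means A ∩ B = ∅.
A ∩ B = ∅
A ∩ B = ∅, so A and B are disjoint.

Yes, A and B are disjoint


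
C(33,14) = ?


C(n,k) = n! / (k!(n-k)!)
C(33,14) = 33! / (14!19!)
= 818809200

C(33,14) = 818809200


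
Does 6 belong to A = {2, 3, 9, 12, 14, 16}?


A = {2, 3, 9, 12, 14, 16}
Checking if 6 is in A
6 is not in A → False

6 ∉ A


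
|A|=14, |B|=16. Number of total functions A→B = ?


Each of |A| = 14 inputs maps to any of |B| = 16 outputs.
# functions = |B|^|A| = 16^14
= 72057594037927936

Number of functions = 72057594037927936


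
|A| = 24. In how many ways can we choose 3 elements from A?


C(n,k) = n! / (k!(n-k)!)
C(24,3) = 24! / (3!21!)
= 2024

C(24,3) = 2024


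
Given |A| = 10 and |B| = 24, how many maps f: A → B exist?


Each of |A| = 10 inputs maps to any of |B| = 24 outputs.
# functions = |B|^|A| = 24^10
= 63403380965376

Number of functions = 63403380965376


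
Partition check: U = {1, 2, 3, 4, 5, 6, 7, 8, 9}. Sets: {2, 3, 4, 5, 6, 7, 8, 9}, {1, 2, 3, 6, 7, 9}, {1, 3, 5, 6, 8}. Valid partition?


A partition requires: (1) non-empty parts, (2) pairwise disjoint, (3) union = U
Parts: {2, 3, 4, 5, 6, 7, 8, 9}, {1, 2, 3, 6, 7, 9}, {1, 3, 5, 6, 8}
Union of parts: {1, 2, 3, 4, 5, 6, 7, 8, 9}
U = {1, 2, 3, 4, 5, 6, 7, 8, 9}
All non-empty? True
Pairwise disjoint? False
Covers U? True

No, not a valid partition


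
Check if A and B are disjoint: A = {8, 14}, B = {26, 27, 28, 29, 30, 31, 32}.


Disjoint means A ∩ B = ∅.
A ∩ B = ∅
A ∩ B = ∅, so A and B are disjoint.

Yes, A and B are disjoint


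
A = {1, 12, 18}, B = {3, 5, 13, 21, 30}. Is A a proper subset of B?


A ⊂ B requires: A ⊆ B AND A ≠ B.
A ⊆ B? No
A ⊄ B, so A is not a proper subset.

No, A is not a proper subset of B


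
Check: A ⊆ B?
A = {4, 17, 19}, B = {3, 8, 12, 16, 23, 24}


A ⊆ B means every element of A is in B.
Elements in A not in B: {4, 17, 19}
So A ⊄ B.

No, A ⊄ B


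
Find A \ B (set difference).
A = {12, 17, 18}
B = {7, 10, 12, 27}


A \ B = elements in A but not in B
A = {12, 17, 18}
B = {7, 10, 12, 27}
Remove from A any elements in B
A \ B = {17, 18}

A \ B = {17, 18}


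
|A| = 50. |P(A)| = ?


Number of subsets = 2^n
= 2^50
= 1125899906842624

|P(A)| = 1125899906842624


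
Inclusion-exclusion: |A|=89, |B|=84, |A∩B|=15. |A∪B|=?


|A ∪ B| = |A| + |B| - |A ∩ B|
= 89 + 84 - 15
= 158

|A ∪ B| = 158


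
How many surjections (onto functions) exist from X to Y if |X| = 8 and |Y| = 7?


n = |X| = 8, k = |Y| = 7. Surjections via inclusion-exclusion:
S(n,k) = Σ(-1)^i × C(k,i) × (k-i)^n, i=0 to k
i=0: (-1)^0×C(7,0)×7^8 = 5764801
i=1: (-1)^1×C(7,1)×6^8 = -11757312
i=2: (-1)^2×C(7,2)×5^8 = 8203125
i=3: (-1)^3×C(7,3)×4^8 = -2293760
i=4: (-1)^4×C(7,4)×3^8 = 229635
i=5: (-1)^5×C(7,5)×2^8 = -5376
i=6: (-1)^6×C(7,6)×1^8 = 7
i=7: (-1)^7×C(7,7)×0^8 = 0
Total = 141120

Number of surjections = 141120
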